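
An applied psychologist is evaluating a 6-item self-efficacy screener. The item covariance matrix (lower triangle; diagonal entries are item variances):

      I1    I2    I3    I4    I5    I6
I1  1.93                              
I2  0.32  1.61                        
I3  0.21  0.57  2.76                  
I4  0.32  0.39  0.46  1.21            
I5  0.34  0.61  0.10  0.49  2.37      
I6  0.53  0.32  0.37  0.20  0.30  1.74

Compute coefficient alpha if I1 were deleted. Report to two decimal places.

coefficient alpha = 0.55

Remaining items: I2, I3, I4, I5, I6 (k = 5).
Σσᵢ² = 1.61 + 2.76 + 1.21 + 2.37 + 1.74 = 9.69
Var(T) = 9.69 + 2 × 3.81 = 17.31
α (item deleted) = (5/4)·(1 − 9.69/17.31) = 0.55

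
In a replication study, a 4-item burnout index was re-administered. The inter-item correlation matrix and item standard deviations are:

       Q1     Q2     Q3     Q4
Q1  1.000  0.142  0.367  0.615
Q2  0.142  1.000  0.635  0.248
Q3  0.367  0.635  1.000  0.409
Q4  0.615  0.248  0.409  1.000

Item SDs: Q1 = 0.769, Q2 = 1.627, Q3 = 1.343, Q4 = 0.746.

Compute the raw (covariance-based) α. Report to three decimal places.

Σσ²ᵢ = 0.769² + 1.627² + 1.343² + 0.746² = 5.5987
Covariances σ_ij = r_ij · s_i · s_j:
  σ(Q1,Q2) = 0.142 × 0.769 × 1.627 = 0.1777
  σ(Q1,Q3) = 0.367 × 0.769 × 1.343 = 0.3790
  σ(Q1,Q4) = 0.615 × 0.769 × 0.746 = 0.3528
  σ(Q2,Q3) = 0.635 × 1.627 × 1.343 = 1.3875
  σ(Q2,Q4) = 0.248 × 1.627 × 0.746 = 0.3010
  σ(Q3,Q4) = 0.409 × 1.343 × 0.746 = 0.4098
σ²_T = Σσ²ᵢ + 2·Σσ_ij = 5.5987 + 2 × 3.0078 = 11.6143
α = (4/3)·(1 − 5.5987/11.6143) = 0.691

α = 0.691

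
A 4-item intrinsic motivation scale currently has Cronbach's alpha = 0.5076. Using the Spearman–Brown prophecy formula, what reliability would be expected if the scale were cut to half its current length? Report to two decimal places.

Length factor m = 1/2
α' = m·α / (1 − (1−m)·α)
   = 1/2 × 0.5076 / (1 − (1 − 1/2) × 0.5076)
   = 0.2538 / 0.7462 = 0.34

predicted reliability = 0.34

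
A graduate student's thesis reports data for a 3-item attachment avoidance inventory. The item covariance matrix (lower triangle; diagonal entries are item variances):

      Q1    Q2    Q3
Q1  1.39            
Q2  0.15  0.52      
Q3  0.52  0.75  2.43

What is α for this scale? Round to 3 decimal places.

Σσᵢ² = 1.39 + 0.52 + 2.43 = 4.34
Sum of off-diagonal covariances = 1.42
total variance = 4.34 + 2 × 1.42 = 7.18
α = (k/(k−1))·(1 − Σσᵢ²/total variance) = (3/2)·(1 − 4.34/7.18) = 0.593

α = 0.593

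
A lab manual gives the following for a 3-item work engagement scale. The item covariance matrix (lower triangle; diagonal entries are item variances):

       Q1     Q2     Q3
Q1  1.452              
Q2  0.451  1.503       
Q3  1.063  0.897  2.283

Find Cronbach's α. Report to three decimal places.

Σσᵢ² = 1.452 + 1.503 + 2.283 = 5.238
Sum of off-diagonal covariances = 2.411
Var(T) = 5.238 + 2 × 2.411 = 10.060
α = (k/(k−1))·(1 − Σσᵢ²/Var(T)) = (3/2)·(1 − 5.238/10.060) = 0.719

α = 0.719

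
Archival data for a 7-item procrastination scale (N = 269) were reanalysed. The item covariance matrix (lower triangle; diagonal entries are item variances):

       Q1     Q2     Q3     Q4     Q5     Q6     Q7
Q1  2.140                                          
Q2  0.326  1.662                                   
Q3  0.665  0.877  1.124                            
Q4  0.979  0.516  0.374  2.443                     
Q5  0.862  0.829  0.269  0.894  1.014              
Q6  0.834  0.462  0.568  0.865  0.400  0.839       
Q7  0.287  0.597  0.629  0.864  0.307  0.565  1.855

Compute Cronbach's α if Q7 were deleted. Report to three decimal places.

Cronbach's α = 0.814

Remaining items: Q1, Q2, Q3, Q4, Q5, Q6 (k = 6).
Σσ²ᵢ = 2.140 + 1.662 + 1.124 + 2.443 + 1.014 + 0.839 = 9.222
σ²_T = 9.222 + 2 × 9.720 = 28.662
α (item deleted) = (6/5)·(1 − 9.222/28.662) = 0.814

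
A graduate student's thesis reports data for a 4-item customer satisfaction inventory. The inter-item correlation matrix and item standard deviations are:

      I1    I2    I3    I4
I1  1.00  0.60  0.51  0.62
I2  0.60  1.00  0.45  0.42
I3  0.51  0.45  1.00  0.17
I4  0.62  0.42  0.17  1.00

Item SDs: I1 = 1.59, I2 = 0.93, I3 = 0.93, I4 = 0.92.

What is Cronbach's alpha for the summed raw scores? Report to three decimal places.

Σσ²ᵢ = 1.59² + 0.93² + 0.93² + 0.92² = 5.1043
Covariances σ_ij = r_ij · s_i · s_j:
  σ(I1,I2) = 0.60 × 1.59 × 0.93 = 0.8872
  σ(I1,I3) = 0.51 × 1.59 × 0.93 = 0.7541
  σ(I1,I4) = 0.62 × 1.59 × 0.92 = 0.9069
  σ(I2,I3) = 0.45 × 0.93 × 0.93 = 0.3892
  σ(I2,I4) = 0.42 × 0.93 × 0.92 = 0.3594
  σ(I3,I4) = 0.17 × 0.93 × 0.92 = 0.1455
σ²_T = Σσ²ᵢ + 2·Σσ_ij = 5.1043 + 2 × 3.4423 = 11.9889
α = (4/3)·(1 − 5.1043/11.9889) = 0.766

Cronbach's alpha = 0.766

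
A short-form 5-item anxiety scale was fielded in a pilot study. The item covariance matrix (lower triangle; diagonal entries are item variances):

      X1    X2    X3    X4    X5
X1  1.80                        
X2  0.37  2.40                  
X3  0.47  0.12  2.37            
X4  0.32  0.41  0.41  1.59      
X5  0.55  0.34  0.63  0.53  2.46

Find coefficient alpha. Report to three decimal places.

coefficient alpha = 0.548

ΣVar(i) = 1.80 + 2.40 + 2.37 + 1.59 + 2.46 = 10.62
Sum of off-diagonal covariances = 4.15
σ²_total = 10.62 + 2 × 4.15 = 18.92
α = (k/(k−1))·(1 − ΣVar(i)/σ²_total) = (5/4)·(1 − 10.62/18.92) = 0.548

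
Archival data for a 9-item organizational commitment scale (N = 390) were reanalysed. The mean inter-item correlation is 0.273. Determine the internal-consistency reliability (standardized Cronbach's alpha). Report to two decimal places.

standardized Cronbach's alpha = 0.77

Standardized α = k·r̄ / (1 + (k−1)·r̄) = 9 × 0.273 / (1 + 8 × 0.273)
  = 2.4570 / 3.1840 = 0.77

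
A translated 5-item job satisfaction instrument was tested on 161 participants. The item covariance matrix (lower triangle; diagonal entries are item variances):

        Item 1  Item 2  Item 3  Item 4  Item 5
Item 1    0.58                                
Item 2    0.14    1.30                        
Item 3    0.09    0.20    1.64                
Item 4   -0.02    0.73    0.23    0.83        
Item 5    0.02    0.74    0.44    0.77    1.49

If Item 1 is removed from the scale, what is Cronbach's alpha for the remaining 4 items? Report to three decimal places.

α = 0.722

Remaining items: Item 2, Item 3, Item 4, Item 5 (k = 4).
Σσᵢ² = 1.30 + 1.64 + 0.83 + 1.49 = 5.26
Var(T) = 5.26 + 2 × 3.11 = 11.48
α (item deleted) = (4/3)·(1 − 5.26/11.48) = 0.722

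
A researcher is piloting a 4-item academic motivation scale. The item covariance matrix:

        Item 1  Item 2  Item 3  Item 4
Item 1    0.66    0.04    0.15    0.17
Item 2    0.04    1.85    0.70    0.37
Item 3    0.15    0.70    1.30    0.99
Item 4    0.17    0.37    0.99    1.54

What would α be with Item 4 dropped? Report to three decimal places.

Remaining items: Item 1, Item 2, Item 3 (k = 3).
Σσ²ᵢ = 0.66 + 1.85 + 1.30 = 3.81
σ²_total = 3.81 + 2 × 0.89 = 5.59
α (item deleted) = (3/2)·(1 − 3.81/5.59) = 0.478

α = 0.478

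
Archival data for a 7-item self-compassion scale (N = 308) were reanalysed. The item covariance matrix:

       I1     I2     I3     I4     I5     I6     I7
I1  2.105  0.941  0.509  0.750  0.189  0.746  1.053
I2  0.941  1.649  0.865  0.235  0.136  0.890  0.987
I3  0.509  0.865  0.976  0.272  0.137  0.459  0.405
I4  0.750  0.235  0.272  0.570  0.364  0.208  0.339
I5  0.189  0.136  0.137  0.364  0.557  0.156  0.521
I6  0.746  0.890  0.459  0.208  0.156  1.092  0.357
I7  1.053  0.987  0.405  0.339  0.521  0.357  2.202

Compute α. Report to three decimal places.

ΣVar(i) = 2.105 + 1.649 + 0.976 + 0.570 + 0.557 + 1.092 + 2.202 = 9.151
Sum of the distinct covariances = 10.519
total variance = 9.151 + 2 × 10.519 = 30.189
α = (k/(k−1))·(1 − ΣVar(i)/total variance) = (7/6)·(1 − 9.151/30.189) = 0.813

α = 0.813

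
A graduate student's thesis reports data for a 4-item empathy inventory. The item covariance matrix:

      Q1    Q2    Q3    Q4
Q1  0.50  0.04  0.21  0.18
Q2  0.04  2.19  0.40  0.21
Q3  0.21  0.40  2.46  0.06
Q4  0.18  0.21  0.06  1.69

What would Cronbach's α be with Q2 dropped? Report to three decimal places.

Remaining items: Q1, Q3, Q4 (k = 3).
sum of item variances = 0.50 + 2.46 + 1.69 = 4.65
σ²_total = 4.65 + 2 × 0.45 = 5.55
α (item deleted) = (3/2)·(1 − 4.65/5.55) = 0.243

Cronbach's α = 0.243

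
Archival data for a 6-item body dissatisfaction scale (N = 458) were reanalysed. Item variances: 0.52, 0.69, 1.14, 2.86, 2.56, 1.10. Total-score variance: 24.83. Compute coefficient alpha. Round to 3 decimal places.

coefficient alpha = 0.771

Σσᵢ² = 0.52 + 0.69 + 1.14 + 2.86 + 2.56 + 1.10 = 8.87
α = (k/(k−1))·(1 − Σσᵢ²/σ²_T) = (6/5)·(1 − 8.87/24.83) = 0.771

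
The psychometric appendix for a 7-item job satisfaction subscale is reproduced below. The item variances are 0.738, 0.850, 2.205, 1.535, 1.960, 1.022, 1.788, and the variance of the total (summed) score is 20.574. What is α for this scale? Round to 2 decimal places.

α = 0.59

Σσ²ᵢ = 0.738 + 0.850 + 2.205 + 1.535 + 1.960 + 1.022 + 1.788 = 10.098
α = (k/(k−1))·(1 − Σσ²ᵢ/σ²_T) = (7/6)·(1 − 10.098/20.574) = 0.59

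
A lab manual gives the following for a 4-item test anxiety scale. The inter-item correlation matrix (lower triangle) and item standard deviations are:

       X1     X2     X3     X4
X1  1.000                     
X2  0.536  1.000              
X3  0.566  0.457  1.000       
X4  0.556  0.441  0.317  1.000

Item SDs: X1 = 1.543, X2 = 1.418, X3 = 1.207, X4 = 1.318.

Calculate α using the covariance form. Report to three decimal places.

Σσ²ᵢ = 1.543² + 1.418² + 1.207² + 1.318² = 7.5855
Covariances σ_ij = r_ij · s_i · s_j:
  σ(X1,X2) = 0.536 × 1.543 × 1.418 = 1.1728
  σ(X1,X3) = 0.566 × 1.543 × 1.207 = 1.0541
  σ(X1,X4) = 0.556 × 1.543 × 1.318 = 1.1307
  σ(X2,X3) = 0.457 × 1.418 × 1.207 = 0.7822
  σ(X2,X4) = 0.441 × 1.418 × 1.318 = 0.8242
  σ(X3,X4) = 0.317 × 1.207 × 1.318 = 0.5043
σ²_T = Σσ²ᵢ + 2·Σσ_ij = 7.5855 + 2 × 5.4683 = 18.5221
α = (4/3)·(1 − 7.5855/18.5221) = 0.787

α = 0.787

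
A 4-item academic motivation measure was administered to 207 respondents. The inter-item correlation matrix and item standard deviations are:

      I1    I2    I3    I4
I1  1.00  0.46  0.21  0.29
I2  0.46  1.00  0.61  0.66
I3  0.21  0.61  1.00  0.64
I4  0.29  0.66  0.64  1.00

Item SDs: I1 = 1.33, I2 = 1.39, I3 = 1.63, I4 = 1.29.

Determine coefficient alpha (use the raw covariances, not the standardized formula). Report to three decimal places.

coefficient alpha = 0.783

Σσ²ᵢ = 1.33² + 1.39² + 1.63² + 1.29² = 8.0220
Covariances σ_ij = r_ij · s_i · s_j:
  σ(I1,I2) = 0.46 × 1.33 × 1.39 = 0.8504
  σ(I1,I3) = 0.21 × 1.33 × 1.63 = 0.4553
  σ(I1,I4) = 0.29 × 1.33 × 1.29 = 0.4976
  σ(I2,I3) = 0.61 × 1.39 × 1.63 = 1.3821
  σ(I2,I4) = 0.66 × 1.39 × 1.29 = 1.1834
  σ(I3,I4) = 0.64 × 1.63 × 1.29 = 1.3457
σ²_T = Σσ²ᵢ + 2·Σσ_ij = 8.0220 + 2 × 5.7145 = 19.4510
α = (4/3)·(1 − 8.0220/19.4510) = 0.783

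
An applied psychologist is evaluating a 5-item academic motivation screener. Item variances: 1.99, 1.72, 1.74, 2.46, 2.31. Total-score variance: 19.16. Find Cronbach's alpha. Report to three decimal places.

Σσᵢ² = 1.99 + 1.72 + 1.74 + 2.46 + 2.31 = 10.22
α = (k/(k−1))·(1 − Σσᵢ²/σ²_T) = (5/4)·(1 − 10.22/19.16) = 0.583

Cronbach's alpha = 0.583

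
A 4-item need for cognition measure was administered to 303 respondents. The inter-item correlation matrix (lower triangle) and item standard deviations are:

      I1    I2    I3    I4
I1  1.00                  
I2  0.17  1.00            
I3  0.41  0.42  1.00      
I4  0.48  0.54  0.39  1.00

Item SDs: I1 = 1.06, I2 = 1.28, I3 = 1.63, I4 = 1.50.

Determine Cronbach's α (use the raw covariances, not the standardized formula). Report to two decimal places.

α = 0.72

Σσ²ᵢ = 1.06² + 1.28² + 1.63² + 1.50² = 7.6689
Covariances σ_ij = r_ij · s_i · s_j:
  σ(I1,I2) = 0.17 × 1.06 × 1.28 = 0.2307
  σ(I1,I3) = 0.41 × 1.06 × 1.63 = 0.7084
  σ(I1,I4) = 0.48 × 1.06 × 1.50 = 0.7632
  σ(I2,I3) = 0.42 × 1.28 × 1.63 = 0.8763
  σ(I2,I4) = 0.54 × 1.28 × 1.50 = 1.0368
  σ(I3,I4) = 0.39 × 1.63 × 1.50 = 0.9535
σ²_T = Σσ²ᵢ + 2·Σσ_ij = 7.6689 + 2 × 4.5689 = 16.8067
α = (4/3)·(1 − 7.6689/16.8067) = 0.72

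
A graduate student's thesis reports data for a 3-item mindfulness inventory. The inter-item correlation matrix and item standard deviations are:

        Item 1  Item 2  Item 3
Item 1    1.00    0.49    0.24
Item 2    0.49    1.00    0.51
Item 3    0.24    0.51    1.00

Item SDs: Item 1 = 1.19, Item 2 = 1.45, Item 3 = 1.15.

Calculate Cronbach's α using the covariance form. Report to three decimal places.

Σσ²ᵢ = 1.19² + 1.45² + 1.15² = 4.8411
Covariances σ_ij = r_ij · s_i · s_j:
  σ(Item 1,Item 2) = 0.49 × 1.19 × 1.45 = 0.8455
  σ(Item 1,Item 3) = 0.24 × 1.19 × 1.15 = 0.3284
  σ(Item 2,Item 3) = 0.51 × 1.45 × 1.15 = 0.8504
σ²_T = Σσ²ᵢ + 2·Σσ_ij = 4.8411 + 2 × 2.0243 = 8.8897
α = (3/2)·(1 − 4.8411/8.8897) = 0.683

Cronbach's α = 0.683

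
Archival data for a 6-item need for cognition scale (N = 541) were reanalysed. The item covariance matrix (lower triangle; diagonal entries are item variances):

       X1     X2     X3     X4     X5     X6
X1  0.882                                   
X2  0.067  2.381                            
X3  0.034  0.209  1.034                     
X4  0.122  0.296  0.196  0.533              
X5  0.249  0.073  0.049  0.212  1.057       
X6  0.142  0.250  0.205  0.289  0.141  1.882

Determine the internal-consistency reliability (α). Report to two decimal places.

α = 0.47

sum of item variances = 0.882 + 2.381 + 1.034 + 0.533 + 1.057 + 1.882 = 7.769
Sum of the distinct covariances = 2.534
σ²_T = 7.769 + 2 × 2.534 = 12.837
α = (k/(k−1))·(1 − sum of item variances/σ²_T) = (6/5)·(1 − 7.769/12.837) = 0.47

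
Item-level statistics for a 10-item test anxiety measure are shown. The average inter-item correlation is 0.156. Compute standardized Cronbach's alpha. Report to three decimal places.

Standardized α = k·r̄ / (1 + (k−1)·r̄) = 10 × 0.156 / (1 + 9 × 0.156)
  = 1.5600 / 2.4040 = 0.649

α = 0.649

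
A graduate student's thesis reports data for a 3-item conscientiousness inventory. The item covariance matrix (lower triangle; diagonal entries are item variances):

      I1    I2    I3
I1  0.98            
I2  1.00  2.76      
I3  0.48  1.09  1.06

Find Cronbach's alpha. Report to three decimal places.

α = 0.776

sum of item variances = 0.98 + 2.76 + 1.06 = 4.80
Sum of the distinct covariances = 2.57
σ²_T = 4.80 + 2 × 2.57 = 9.94
α = (k/(k−1))·(1 − sum of item variances/σ²_T) = (3/2)·(1 − 4.80/9.94) = 0.776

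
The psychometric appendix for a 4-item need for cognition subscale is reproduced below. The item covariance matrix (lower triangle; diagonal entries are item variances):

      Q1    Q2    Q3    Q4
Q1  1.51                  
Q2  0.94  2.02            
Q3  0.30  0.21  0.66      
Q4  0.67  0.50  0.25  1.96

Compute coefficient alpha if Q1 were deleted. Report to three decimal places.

Remaining items: Q2, Q3, Q4 (k = 3).
Σσ²ᵢ = 2.02 + 0.66 + 1.96 = 4.64
σ²_total = 4.64 + 2 × 0.96 = 6.56
α (item deleted) = (3/2)·(1 − 4.64/6.56) = 0.439

α = 0.439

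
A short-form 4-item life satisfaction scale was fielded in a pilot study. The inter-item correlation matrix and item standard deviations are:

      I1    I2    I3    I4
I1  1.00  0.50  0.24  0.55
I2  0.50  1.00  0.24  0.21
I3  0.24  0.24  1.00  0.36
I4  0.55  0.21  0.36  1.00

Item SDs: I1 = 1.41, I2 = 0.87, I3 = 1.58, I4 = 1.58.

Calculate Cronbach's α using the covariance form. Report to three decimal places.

α = 0.669

Σσ²ᵢ = 1.41² + 0.87² + 1.58² + 1.58² = 7.7378
Covariances σ_ij = r_ij · s_i · s_j:
  σ(I1,I2) = 0.50 × 1.41 × 0.87 = 0.6133
  σ(I1,I3) = 0.24 × 1.41 × 1.58 = 0.5347
  σ(I1,I4) = 0.55 × 1.41 × 1.58 = 1.2253
  σ(I2,I3) = 0.24 × 0.87 × 1.58 = 0.3299
  σ(I2,I4) = 0.21 × 0.87 × 1.58 = 0.2887
  σ(I3,I4) = 0.36 × 1.58 × 1.58 = 0.8987
σ²_T = Σσ²ᵢ + 2·Σσ_ij = 7.7378 + 2 × 3.8906 = 15.5190
α = (4/3)·(1 − 7.7378/15.5190) = 0.669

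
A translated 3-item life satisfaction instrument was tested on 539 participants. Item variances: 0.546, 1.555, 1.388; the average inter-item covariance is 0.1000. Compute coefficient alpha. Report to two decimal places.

Σσ²ᵢ = 0.546 + 1.555 + 1.388 = 3.489
Sum of the 3 distinct covariances = 3 × 0.1000 = 0.3000
Var(T) = Σσ²ᵢ + 2·Σcov = 3.489 + 2 × 0.3000 = 4.0890
α = (3/2)·(1 − 3.489/4.0890) = 0.22

coefficient alpha = 0.22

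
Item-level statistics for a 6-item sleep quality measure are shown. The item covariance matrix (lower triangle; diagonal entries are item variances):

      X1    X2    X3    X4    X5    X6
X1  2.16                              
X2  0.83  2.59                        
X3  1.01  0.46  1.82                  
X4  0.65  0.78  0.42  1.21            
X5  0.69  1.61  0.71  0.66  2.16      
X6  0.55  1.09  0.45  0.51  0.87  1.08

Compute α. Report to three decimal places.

Σσᵢ² = 2.16 + 2.59 + 1.82 + 1.21 + 2.16 + 1.08 = 11.02
Σ_{i<j} σ_ij = 11.29
σ²_T = 11.02 + 2 × 11.29 = 33.60
α = (k/(k−1))·(1 − Σσᵢ²/σ²_T) = (6/5)·(1 − 11.02/33.60) = 0.806

α = 0.806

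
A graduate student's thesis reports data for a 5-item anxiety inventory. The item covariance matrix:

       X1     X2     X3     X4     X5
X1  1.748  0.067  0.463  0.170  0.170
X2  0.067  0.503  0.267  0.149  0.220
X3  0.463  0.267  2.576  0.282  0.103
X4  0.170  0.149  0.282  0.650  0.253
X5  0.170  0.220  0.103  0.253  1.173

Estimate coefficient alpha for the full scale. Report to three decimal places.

α = 0.490

ΣVar(i) = 1.748 + 0.503 + 2.576 + 0.650 + 1.173 = 6.650
Sum of off-diagonal covariances = 2.144
σ²_T = 6.650 + 2 × 2.144 = 10.938
α = (k/(k−1))·(1 − ΣVar(i)/σ²_T) = (5/4)·(1 − 6.650/10.938) = 0.490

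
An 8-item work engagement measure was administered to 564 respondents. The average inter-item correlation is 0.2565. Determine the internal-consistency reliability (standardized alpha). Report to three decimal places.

α = 0.734

Standardized α = k·r̄ / (1 + (k−1)·r̄) = 8 × 0.2565 / (1 + 7 × 0.2565)
  = 2.0520 / 2.7955 = 0.734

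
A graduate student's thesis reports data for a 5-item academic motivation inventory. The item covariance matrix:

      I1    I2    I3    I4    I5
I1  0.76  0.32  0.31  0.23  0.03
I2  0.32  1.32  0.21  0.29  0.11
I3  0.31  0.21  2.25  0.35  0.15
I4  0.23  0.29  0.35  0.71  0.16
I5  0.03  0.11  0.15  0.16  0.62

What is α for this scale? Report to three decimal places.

Σσᵢ² = 0.76 + 1.32 + 2.25 + 0.71 + 0.62 = 5.66
Sum of off-diagonal covariances = 2.16
total variance = 5.66 + 2 × 2.16 = 9.98
α = (k/(k−1))·(1 − Σσᵢ²/total variance) = (5/4)·(1 − 5.66/9.98) = 0.541

α = 0.541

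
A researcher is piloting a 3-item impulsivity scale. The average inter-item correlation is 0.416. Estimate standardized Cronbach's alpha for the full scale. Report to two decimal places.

α = 0.68

Standardized α = k·r̄ / (1 + (k−1)·r̄) = 3 × 0.416 / (1 + 2 × 0.416)
  = 1.2480 / 1.8320 = 0.68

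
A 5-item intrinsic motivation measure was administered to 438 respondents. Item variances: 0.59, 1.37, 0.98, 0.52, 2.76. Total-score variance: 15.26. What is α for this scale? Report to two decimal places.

Σσᵢ² = 0.59 + 1.37 + 0.98 + 0.52 + 2.76 = 6.22
α = (k/(k−1))·(1 − Σσᵢ²/σ²_T) = (5/4)·(1 − 6.22/15.26) = 0.74

α = 0.74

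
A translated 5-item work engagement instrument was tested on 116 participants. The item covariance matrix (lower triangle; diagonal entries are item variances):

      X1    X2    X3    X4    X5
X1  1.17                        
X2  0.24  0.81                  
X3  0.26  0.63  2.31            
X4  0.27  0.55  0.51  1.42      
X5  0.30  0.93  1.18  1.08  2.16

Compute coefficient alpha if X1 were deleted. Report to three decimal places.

coefficient alpha = 0.791

Remaining items: X2, X3, X4, X5 (k = 4).
Σσ²ᵢ = 0.81 + 2.31 + 1.42 + 2.16 = 6.70
Var(T) = 6.70 + 2 × 4.88 = 16.46
α (item deleted) = (4/3)·(1 − 6.70/16.46) = 0.791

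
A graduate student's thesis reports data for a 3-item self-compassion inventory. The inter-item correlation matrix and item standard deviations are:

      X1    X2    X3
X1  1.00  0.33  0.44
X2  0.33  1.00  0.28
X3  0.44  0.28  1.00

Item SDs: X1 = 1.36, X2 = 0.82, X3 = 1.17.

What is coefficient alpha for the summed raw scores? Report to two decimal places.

α = 0.61

Σσ²ᵢ = 1.36² + 0.82² + 1.17² = 3.8909
Covariances σ_ij = r_ij · s_i · s_j:
  σ(X1,X2) = 0.33 × 1.36 × 0.82 = 0.3680
  σ(X1,X3) = 0.44 × 1.36 × 1.17 = 0.7001
  σ(X2,X3) = 0.28 × 0.82 × 1.17 = 0.2686
σ²_T = Σσ²ᵢ + 2·Σσ_ij = 3.8909 + 2 × 1.3367 = 6.5643
α = (3/2)·(1 − 3.8909/6.5643) = 0.61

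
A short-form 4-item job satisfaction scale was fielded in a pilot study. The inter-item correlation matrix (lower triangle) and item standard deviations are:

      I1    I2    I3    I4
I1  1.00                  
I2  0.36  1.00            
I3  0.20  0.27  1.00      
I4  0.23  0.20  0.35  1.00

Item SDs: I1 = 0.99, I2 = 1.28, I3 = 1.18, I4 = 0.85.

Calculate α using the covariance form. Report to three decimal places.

α = 0.587

Σσ²ᵢ = 0.99² + 1.28² + 1.18² + 0.85² = 4.7334
Covariances σ_ij = r_ij · s_i · s_j:
  σ(I1,I2) = 0.36 × 0.99 × 1.28 = 0.4562
  σ(I1,I3) = 0.20 × 0.99 × 1.18 = 0.2336
  σ(I1,I4) = 0.23 × 0.99 × 0.85 = 0.1935
  σ(I2,I3) = 0.27 × 1.28 × 1.18 = 0.4078
  σ(I2,I4) = 0.20 × 1.28 × 0.85 = 0.2176
  σ(I3,I4) = 0.35 × 1.18 × 0.85 = 0.3510
σ²_T = Σσ²ᵢ + 2·Σσ_ij = 4.7334 + 2 × 1.8597 = 8.4528
α = (4/3)·(1 − 4.7334/8.4528) = 0.587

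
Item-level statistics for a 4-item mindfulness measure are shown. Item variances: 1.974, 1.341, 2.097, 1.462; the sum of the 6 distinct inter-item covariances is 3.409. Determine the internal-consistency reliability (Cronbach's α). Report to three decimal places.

ΣVar(i) = 1.974 + 1.341 + 2.097 + 1.462 = 6.874
Sum of distinct covariances = 3.409
Var(T) = ΣVar(i) + 2·Σcov = 6.874 + 2 × 3.409 = 13.692
α = (4/3)·(1 − 6.874/13.692) = 0.664

Cronbach's α = 0.664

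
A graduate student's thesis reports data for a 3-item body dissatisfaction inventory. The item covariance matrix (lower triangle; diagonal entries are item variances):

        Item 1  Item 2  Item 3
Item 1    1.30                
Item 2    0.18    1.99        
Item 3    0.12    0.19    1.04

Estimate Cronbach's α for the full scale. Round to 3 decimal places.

ΣVar(i) = 1.30 + 1.99 + 1.04 = 4.33
Σ_{i<j} σ_ij = 0.49
total variance = 4.33 + 2 × 0.49 = 5.31
α = (k/(k−1))·(1 − ΣVar(i)/total variance) = (3/2)·(1 − 4.33/5.31) = 0.277

α = 0.277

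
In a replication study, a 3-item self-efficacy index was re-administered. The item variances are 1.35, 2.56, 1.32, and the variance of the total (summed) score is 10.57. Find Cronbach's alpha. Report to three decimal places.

Cronbach's alpha = 0.758

Σσᵢ² = 1.35 + 2.56 + 1.32 = 5.23
α = (k/(k−1))·(1 − Σσᵢ²/σ²_T) = (3/2)·(1 − 5.23/10.57) = 0.758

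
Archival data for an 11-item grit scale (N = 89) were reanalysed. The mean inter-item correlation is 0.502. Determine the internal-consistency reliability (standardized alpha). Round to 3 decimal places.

α = 0.917

Standardized α = k·r̄ / (1 + (k−1)·r̄) = 11 × 0.502 / (1 + 10 × 0.502)
  = 5.5220 / 6.0200 = 0.917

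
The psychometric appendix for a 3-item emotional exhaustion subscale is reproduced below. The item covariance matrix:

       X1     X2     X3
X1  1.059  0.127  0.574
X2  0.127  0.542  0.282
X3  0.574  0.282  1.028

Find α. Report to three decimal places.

ΣVar(i) = 1.059 + 0.542 + 1.028 = 2.629
Sum of off-diagonal covariances = 0.983
σ²_T = 2.629 + 2 × 0.983 = 4.595
α = (k/(k−1))·(1 − ΣVar(i)/σ²_T) = (3/2)·(1 − 2.629/4.595) = 0.642

α = 0.642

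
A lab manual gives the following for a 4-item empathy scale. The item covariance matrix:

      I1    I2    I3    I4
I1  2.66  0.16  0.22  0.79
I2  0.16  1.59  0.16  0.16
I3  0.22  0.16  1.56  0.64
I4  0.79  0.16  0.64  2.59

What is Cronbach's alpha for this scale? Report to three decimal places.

α = 0.449

Σσ²ᵢ = 2.66 + 1.59 + 1.56 + 2.59 = 8.40
Σ_{i<j} σ_ij = 2.13
Var(T) = 8.40 + 2 × 2.13 = 12.66
α = (k/(k−1))·(1 − Σσ²ᵢ/Var(T)) = (4/3)·(1 − 8.40/12.66) = 0.449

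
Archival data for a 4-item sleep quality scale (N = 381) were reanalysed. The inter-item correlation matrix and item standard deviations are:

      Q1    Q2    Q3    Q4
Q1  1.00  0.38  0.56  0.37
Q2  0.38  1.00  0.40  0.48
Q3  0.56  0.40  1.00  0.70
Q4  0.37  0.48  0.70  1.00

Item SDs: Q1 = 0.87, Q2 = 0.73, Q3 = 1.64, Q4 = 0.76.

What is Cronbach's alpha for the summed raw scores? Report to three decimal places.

Cronbach's alpha = 0.747

Σσ²ᵢ = 0.87² + 0.73² + 1.64² + 0.76² = 4.5570
Covariances σ_ij = r_ij · s_i · s_j:
  σ(Q1,Q2) = 0.38 × 0.87 × 0.73 = 0.2413
  σ(Q1,Q3) = 0.56 × 0.87 × 1.64 = 0.7990
  σ(Q1,Q4) = 0.37 × 0.87 × 0.76 = 0.2446
  σ(Q2,Q3) = 0.40 × 0.73 × 1.64 = 0.4789
  σ(Q2,Q4) = 0.48 × 0.73 × 0.76 = 0.2663
  σ(Q3,Q4) = 0.70 × 1.64 × 0.76 = 0.8725
σ²_T = Σσ²ᵢ + 2·Σσ_ij = 4.5570 + 2 × 2.9026 = 10.3622
α = (4/3)·(1 − 4.5570/10.3622) = 0.747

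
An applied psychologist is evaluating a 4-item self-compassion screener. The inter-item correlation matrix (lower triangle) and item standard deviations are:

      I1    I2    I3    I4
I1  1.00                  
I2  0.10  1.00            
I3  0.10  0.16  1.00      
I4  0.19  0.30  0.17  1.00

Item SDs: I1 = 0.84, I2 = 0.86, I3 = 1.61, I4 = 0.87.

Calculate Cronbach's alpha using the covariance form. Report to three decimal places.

Cronbach's alpha = 0.401

Σσ²ᵢ = 0.84² + 0.86² + 1.61² + 0.87² = 4.7942
Covariances σ_ij = r_ij · s_i · s_j:
  σ(I1,I2) = 0.10 × 0.84 × 0.86 = 0.0722
  σ(I1,I3) = 0.10 × 0.84 × 1.61 = 0.1352
  σ(I1,I4) = 0.19 × 0.84 × 0.87 = 0.1389
  σ(I2,I3) = 0.16 × 0.86 × 1.61 = 0.2215
  σ(I2,I4) = 0.30 × 0.86 × 0.87 = 0.2245
  σ(I3,I4) = 0.17 × 1.61 × 0.87 = 0.2381
σ²_T = Σσ²ᵢ + 2·Σσ_ij = 4.7942 + 2 × 1.0304 = 6.8550
α = (4/3)·(1 − 4.7942/6.8550) = 0.401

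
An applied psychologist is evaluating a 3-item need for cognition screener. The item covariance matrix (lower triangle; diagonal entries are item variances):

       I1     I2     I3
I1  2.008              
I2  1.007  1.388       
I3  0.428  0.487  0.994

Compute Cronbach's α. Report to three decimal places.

Σσ²ᵢ = 2.008 + 1.388 + 0.994 = 4.390
Σ_{i<j} σ_ij = 1.922
Var(T) = 4.390 + 2 × 1.922 = 8.234
α = (k/(k−1))·(1 − Σσ²ᵢ/Var(T)) = (3/2)·(1 − 4.390/8.234) = 0.700

Cronbach's α = 0.700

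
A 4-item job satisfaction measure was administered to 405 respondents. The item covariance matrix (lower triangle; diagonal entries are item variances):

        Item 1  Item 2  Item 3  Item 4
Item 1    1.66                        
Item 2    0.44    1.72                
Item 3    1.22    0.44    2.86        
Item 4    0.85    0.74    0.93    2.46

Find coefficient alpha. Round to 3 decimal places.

α = 0.687

ΣVar(i) = 1.66 + 1.72 + 2.86 + 2.46 = 8.70
Sum of off-diagonal covariances = 4.62
total variance = 8.70 + 2 × 4.62 = 17.94
α = (k/(k−1))·(1 − ΣVar(i)/total variance) = (4/3)·(1 − 8.70/17.94) = 0.687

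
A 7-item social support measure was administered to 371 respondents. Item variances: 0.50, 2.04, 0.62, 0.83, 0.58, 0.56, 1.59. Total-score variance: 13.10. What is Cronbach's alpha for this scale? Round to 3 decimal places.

Σσ²ᵢ = 0.50 + 2.04 + 0.62 + 0.83 + 0.58 + 0.56 + 1.59 = 6.72
α = (k/(k−1))·(1 − Σσ²ᵢ/σ²_T) = (7/6)·(1 − 6.72/13.10) = 0.568

Cronbach's alpha = 0.568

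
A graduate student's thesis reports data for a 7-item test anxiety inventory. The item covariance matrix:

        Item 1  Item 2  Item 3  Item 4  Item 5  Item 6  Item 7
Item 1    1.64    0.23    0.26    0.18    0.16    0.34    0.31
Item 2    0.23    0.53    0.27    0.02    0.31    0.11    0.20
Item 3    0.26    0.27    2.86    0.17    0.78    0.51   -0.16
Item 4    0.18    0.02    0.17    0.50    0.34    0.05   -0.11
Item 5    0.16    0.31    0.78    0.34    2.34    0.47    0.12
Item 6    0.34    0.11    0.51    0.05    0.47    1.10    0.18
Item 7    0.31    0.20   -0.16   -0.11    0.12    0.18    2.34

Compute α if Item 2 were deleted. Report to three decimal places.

α = 0.481

Remaining items: Item 1, Item 3, Item 4, Item 5, Item 6, Item 7 (k = 6).
Σσᵢ² = 1.64 + 2.86 + 0.50 + 2.34 + 1.10 + 2.34 = 10.78
Var(T) = 10.78 + 2 × 3.60 = 17.98
α (item deleted) = (6/5)·(1 − 10.78/17.98) = 0.481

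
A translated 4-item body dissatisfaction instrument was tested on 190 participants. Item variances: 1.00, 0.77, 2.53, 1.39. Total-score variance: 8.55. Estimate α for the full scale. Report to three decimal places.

sum of item variances = 1.00 + 0.77 + 2.53 + 1.39 = 5.69
α = (k/(k−1))·(1 − sum of item variances/σ²_total) = (4/3)·(1 − 5.69/8.55) = 0.446

α = 0.446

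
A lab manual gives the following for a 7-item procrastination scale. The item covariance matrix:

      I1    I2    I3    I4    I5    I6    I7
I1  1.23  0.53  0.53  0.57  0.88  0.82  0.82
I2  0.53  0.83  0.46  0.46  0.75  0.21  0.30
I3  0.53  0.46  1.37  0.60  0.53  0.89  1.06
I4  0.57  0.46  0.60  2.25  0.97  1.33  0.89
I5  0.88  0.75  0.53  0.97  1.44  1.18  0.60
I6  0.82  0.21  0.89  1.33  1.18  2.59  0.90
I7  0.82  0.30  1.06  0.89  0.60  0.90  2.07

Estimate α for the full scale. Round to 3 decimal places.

α = 0.842

sum of item variances = 1.23 + 0.83 + 1.37 + 2.25 + 1.44 + 2.59 + 2.07 = 11.78
Σ_{i<j} σ_ij = 15.28
σ²_total = 11.78 + 2 × 15.28 = 42.34
α = (k/(k−1))·(1 − sum of item variances/σ²_total) = (7/6)·(1 − 11.78/42.34) = 0.842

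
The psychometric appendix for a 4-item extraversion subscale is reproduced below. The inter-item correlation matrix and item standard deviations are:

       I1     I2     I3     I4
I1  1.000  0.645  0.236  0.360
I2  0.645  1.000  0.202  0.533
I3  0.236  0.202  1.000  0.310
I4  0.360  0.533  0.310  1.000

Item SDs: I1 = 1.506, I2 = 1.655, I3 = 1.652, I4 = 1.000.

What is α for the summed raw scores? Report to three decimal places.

α = 0.690

Σσ²ᵢ = 1.506² + 1.655² + 1.652² + 1.000² = 8.7362
Covariances σ_ij = r_ij · s_i · s_j:
  σ(I1,I2) = 0.645 × 1.506 × 1.655 = 1.6076
  σ(I1,I3) = 0.236 × 1.506 × 1.652 = 0.5871
  σ(I1,I4) = 0.360 × 1.506 × 1.000 = 0.5422
  σ(I2,I3) = 0.202 × 1.655 × 1.652 = 0.5523
  σ(I2,I4) = 0.533 × 1.655 × 1.000 = 0.8821
  σ(I3,I4) = 0.310 × 1.652 × 1.000 = 0.5121
σ²_T = Σσ²ᵢ + 2·Σσ_ij = 8.7362 + 2 × 4.6834 = 18.1030
α = (4/3)·(1 − 8.7362/18.1030) = 0.690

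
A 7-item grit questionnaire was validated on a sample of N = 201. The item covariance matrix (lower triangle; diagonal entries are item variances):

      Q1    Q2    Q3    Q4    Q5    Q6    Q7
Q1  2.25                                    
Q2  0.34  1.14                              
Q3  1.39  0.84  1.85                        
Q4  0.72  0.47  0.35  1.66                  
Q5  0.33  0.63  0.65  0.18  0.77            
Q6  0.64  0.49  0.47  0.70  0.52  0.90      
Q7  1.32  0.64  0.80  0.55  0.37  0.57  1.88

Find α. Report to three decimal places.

α = 0.832

ΣVar(i) = 2.25 + 1.14 + 1.85 + 1.66 + 0.77 + 0.90 + 1.88 = 10.45
Σ_{i<j} σ_ij = 12.97
σ²_total = 10.45 + 2 × 12.97 = 36.39
α = (k/(k−1))·(1 − ΣVar(i)/σ²_total) = (7/6)·(1 − 10.45/36.39) = 0.832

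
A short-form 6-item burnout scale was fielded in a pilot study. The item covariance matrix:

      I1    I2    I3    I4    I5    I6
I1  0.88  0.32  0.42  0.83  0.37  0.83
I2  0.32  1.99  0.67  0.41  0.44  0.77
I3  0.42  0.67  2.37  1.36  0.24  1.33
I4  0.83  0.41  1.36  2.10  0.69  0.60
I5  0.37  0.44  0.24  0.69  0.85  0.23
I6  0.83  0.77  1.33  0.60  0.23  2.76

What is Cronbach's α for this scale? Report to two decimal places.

Σσᵢ² = 0.88 + 1.99 + 2.37 + 2.10 + 0.85 + 2.76 = 10.95
Sum of off-diagonal covariances = 9.51
σ²_T = 10.95 + 2 × 9.51 = 29.97
α = (k/(k−1))·(1 − Σσᵢ²/σ²_T) = (6/5)·(1 − 10.95/29.97) = 0.76

α = 0.76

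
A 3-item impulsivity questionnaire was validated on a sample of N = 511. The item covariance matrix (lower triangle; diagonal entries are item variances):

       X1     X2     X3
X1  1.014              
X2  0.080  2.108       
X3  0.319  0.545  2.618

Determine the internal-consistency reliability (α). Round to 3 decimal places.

sum of item variances = 1.014 + 2.108 + 2.618 = 5.740
Sum of off-diagonal covariances = 0.944
total variance = 5.740 + 2 × 0.944 = 7.628
α = (k/(k−1))·(1 − sum of item variances/total variance) = (3/2)·(1 − 5.740/7.628) = 0.371

α = 0.371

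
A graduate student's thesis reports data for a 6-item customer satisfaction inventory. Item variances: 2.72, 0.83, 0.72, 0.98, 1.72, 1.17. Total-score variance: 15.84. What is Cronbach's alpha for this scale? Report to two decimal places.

ΣVar(i) = 2.72 + 0.83 + 0.72 + 0.98 + 1.72 + 1.17 = 8.14
α = (k/(k−1))·(1 − ΣVar(i)/σ²_total) = (6/5)·(1 − 8.14/15.84) = 0.58

α = 0.58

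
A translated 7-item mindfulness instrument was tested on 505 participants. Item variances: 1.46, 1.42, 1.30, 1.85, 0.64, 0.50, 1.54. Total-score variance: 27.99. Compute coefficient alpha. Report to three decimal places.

coefficient alpha = 0.804

Σσ²ᵢ = 1.46 + 1.42 + 1.30 + 1.85 + 0.64 + 0.50 + 1.54 = 8.71
α = (k/(k−1))·(1 − Σσ²ᵢ/σ²_T) = (7/6)·(1 − 8.71/27.99) = 0.804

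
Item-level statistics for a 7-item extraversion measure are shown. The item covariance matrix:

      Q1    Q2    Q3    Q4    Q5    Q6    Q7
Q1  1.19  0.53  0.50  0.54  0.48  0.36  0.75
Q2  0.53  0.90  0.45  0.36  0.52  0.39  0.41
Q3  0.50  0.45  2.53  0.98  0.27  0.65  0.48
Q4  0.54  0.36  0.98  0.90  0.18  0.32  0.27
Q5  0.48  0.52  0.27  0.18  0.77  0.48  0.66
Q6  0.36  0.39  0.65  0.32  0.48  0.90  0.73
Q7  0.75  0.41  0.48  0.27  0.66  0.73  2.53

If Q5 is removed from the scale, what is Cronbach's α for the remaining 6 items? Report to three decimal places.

Remaining items: Q1, Q2, Q3, Q4, Q6, Q7 (k = 6).
ΣVar(i) = 1.19 + 0.90 + 2.53 + 0.90 + 0.90 + 2.53 = 8.95
σ²_T = 8.95 + 2 × 7.72 = 24.39
α (item deleted) = (6/5)·(1 − 8.95/24.39) = 0.760

α = 0.760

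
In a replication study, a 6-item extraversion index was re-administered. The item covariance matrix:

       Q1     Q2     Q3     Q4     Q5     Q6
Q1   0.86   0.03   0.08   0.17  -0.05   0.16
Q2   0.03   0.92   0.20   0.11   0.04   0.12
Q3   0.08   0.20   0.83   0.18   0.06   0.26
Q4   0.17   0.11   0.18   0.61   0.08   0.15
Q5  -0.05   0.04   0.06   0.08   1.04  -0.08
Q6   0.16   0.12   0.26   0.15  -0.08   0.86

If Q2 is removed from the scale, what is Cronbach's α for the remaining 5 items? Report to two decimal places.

Remaining items: Q1, Q3, Q4, Q5, Q6 (k = 5).
ΣVar(i) = 0.86 + 0.83 + 0.61 + 1.04 + 0.86 = 4.20
σ²_T = 4.20 + 2 × 1.01 = 6.22
α (item deleted) = (5/4)·(1 − 4.20/6.22) = 0.41

Cronbach's α = 0.41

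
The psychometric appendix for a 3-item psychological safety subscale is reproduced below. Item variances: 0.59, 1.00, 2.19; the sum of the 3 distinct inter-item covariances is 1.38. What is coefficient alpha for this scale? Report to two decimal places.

Σσᵢ² = 0.59 + 1.00 + 2.19 = 3.78
Sum of distinct covariances = 1.38
Var(T) = Σσᵢ² + 2·Σcov = 3.78 + 2 × 1.38 = 6.54
α = (3/2)·(1 − 3.78/6.54) = 0.63

α = 0.63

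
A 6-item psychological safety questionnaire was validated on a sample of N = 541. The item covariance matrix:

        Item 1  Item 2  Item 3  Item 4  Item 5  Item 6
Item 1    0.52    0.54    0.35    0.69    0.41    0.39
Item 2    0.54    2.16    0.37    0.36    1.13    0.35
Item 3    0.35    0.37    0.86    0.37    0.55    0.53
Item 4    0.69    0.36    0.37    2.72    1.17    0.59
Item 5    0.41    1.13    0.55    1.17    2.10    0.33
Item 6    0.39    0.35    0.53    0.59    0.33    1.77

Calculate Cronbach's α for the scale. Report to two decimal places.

Cronbach's α = 0.74

ΣVar(i) = 0.52 + 2.16 + 0.86 + 2.72 + 2.10 + 1.77 = 10.13
Sum of the distinct covariances = 8.13
total variance = 10.13 + 2 × 8.13 = 26.39
α = (k/(k−1))·(1 − ΣVar(i)/total variance) = (6/5)·(1 − 10.13/26.39) = 0.74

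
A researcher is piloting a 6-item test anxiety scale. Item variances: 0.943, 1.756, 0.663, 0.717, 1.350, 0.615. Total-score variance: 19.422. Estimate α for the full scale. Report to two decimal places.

sum of item variances = 0.943 + 1.756 + 0.663 + 0.717 + 1.350 + 0.615 = 6.044
α = (k/(k−1))·(1 − sum of item variances/σ²_T) = (6/5)·(1 − 6.044/19.422) = 0.83

α = 0.83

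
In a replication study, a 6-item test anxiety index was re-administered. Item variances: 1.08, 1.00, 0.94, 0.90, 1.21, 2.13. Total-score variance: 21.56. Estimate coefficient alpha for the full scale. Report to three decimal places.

Σσ²ᵢ = 1.08 + 1.00 + 0.94 + 0.90 + 1.21 + 2.13 = 7.26
α = (k/(k−1))·(1 − Σσ²ᵢ/total variance) = (6/5)·(1 − 7.26/21.56) = 0.796

coefficient alpha = 0.796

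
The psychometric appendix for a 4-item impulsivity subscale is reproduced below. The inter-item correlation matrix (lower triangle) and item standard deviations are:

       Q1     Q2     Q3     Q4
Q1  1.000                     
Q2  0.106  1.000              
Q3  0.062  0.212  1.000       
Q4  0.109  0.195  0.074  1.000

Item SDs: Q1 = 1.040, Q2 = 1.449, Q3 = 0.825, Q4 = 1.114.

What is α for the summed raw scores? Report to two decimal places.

Σσ²ᵢ = 1.040² + 1.449² + 0.825² + 1.114² = 5.1028
Covariances σ_ij = r_ij · s_i · s_j:
  σ(Q1,Q2) = 0.106 × 1.040 × 1.449 = 0.1597
  σ(Q1,Q3) = 0.062 × 1.040 × 0.825 = 0.0532
  σ(Q1,Q4) = 0.109 × 1.040 × 1.114 = 0.1263
  σ(Q2,Q3) = 0.212 × 1.449 × 0.825 = 0.2534
  σ(Q2,Q4) = 0.195 × 1.449 × 1.114 = 0.3148
  σ(Q3,Q4) = 0.074 × 0.825 × 1.114 = 0.0680
σ²_T = Σσ²ᵢ + 2·Σσ_ij = 5.1028 + 2 × 0.9754 = 7.0536
α = (4/3)·(1 − 5.1028/7.0536) = 0.37

α = 0.37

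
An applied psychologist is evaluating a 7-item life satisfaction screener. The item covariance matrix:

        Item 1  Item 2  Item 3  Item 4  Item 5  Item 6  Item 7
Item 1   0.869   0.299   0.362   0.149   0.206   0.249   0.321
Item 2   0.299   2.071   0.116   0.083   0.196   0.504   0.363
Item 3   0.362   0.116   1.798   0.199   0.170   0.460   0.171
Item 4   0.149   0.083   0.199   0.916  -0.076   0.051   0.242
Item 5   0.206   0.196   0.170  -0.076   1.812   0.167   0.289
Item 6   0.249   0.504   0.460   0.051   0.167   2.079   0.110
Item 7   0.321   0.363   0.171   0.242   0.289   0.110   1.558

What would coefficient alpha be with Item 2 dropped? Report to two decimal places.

Remaining items: Item 1, Item 3, Item 4, Item 5, Item 6, Item 7 (k = 6).
Σσᵢ² = 0.869 + 1.798 + 0.916 + 1.812 + 2.079 + 1.558 = 9.032
σ²_T = 9.032 + 2 × 3.070 = 15.172
α (item deleted) = (6/5)·(1 − 9.032/15.172) = 0.49

coefficient alpha = 0.49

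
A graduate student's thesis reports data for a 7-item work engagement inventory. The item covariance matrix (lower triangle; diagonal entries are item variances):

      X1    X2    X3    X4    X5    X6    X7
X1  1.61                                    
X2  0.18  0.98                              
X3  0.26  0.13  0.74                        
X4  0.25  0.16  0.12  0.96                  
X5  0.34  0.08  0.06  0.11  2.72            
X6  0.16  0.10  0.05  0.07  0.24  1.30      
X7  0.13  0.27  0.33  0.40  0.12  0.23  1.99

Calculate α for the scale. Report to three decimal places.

Σσᵢ² = 1.61 + 0.98 + 0.74 + 0.96 + 2.72 + 1.30 + 1.99 = 10.30
Σ_{i<j} σ_ij = 3.79
σ²_T = 10.30 + 2 × 3.79 = 17.88
α = (k/(k−1))·(1 − Σσᵢ²/σ²_T) = (7/6)·(1 − 10.30/17.88) = 0.495

α = 0.495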